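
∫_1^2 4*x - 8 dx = -2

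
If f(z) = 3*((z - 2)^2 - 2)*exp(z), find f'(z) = 3*z^2*exp(z) - 6*z*exp(z) - 6*exp(z)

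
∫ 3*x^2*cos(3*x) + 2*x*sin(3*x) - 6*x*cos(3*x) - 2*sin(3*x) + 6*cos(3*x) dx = ((x - 1)^2 + 1)*sin(3*x) + C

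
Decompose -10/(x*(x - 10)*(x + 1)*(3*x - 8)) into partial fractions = 135/(968*(3*x - 8)) + 10/(121*(x + 1)) - 1/(242*(x - 10)) - 1/(8*x)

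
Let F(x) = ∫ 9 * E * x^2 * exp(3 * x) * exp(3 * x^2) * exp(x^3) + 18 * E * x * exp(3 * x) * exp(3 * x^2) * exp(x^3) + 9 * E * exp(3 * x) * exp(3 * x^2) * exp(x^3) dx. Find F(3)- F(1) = -3*exp(8) + 3*exp(64)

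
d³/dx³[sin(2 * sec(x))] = -24*sin(2*sec(x))*tan(x)^3*sec(x)^2 - 12*sin(2*sec(x))*tan(x)*sec(x)^2 - 8*cos(2*sec(x))*tan(x)^3*sec(x)^3 + 12*cos(2*sec(x))*tan(x)^3*sec(x) + 10*cos(2*sec(x))*tan(x)*sec(x)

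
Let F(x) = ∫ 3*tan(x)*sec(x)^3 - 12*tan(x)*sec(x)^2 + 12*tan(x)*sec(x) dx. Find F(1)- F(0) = (-2 + sec(1))^3 + 1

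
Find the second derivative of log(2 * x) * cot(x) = (2*x^2*log(x)*cos(x)/sin(x)^3 + 2*x^2*log(2)*cos(x)/sin(x)^3 - 2*x/sin(x)^2 - 1/tan(x))/x^2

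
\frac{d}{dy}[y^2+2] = 2*y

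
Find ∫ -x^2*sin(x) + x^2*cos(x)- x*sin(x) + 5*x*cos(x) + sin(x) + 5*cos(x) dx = sqrt(2)*(x^2 + 3*x + 2)*sin(x + pi/4) + C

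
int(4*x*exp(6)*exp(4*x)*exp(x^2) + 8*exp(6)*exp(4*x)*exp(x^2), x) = 2*exp((x + 2)^2 + 2) + C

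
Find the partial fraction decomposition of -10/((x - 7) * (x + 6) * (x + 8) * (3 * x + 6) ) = 1/(54*(x + 8)) - 5/(156*(x + 6)) + 5/(324*(x + 2)) - 2/(1053*(x - 7))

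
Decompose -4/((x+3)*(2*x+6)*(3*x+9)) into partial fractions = -2/(3*(x + 3)^3)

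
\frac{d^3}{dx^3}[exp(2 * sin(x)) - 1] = 2*(-3*sin(2*x) + 2*cos(x) + cos(3*x))*exp(2*sin(x))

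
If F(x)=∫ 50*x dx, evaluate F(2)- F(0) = 100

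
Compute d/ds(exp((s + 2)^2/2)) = s*exp(s^2/2 + 2*s + 2) + 2*exp(s^2/2 + 2*s + 2)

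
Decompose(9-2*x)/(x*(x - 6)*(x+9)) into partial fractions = 1/(5*(x + 9)) - 1/(30*(x - 6)) - 1/(6*x)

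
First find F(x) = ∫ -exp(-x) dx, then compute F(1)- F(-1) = -E + exp(-1)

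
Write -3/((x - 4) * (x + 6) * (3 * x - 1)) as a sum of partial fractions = 27/(209*(3*x - 1)) - 3/(190*(x + 6)) - 3/(110*(x - 4))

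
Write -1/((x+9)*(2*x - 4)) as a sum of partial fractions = 1/(22*(x + 9)) - 1/(22*(x - 2))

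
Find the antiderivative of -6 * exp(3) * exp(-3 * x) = 2*exp(3 - 3*x) + C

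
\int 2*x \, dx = x^2 + C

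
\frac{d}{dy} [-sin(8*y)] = -8*cos(8*y)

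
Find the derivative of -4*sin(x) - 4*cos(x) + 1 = 4*sin(x) - 4*cos(x)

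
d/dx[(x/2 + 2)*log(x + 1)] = (x*log(x + 1) + x + log(x + 1) + 4)/(2*x + 2)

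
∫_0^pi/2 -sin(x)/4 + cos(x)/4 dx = 0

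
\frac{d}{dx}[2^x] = 2^x*log(2)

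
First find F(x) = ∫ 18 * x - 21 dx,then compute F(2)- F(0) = -6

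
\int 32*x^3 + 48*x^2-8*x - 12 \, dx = 8*x^4 + 16*x^3 - 4*x^2 - 12*x + C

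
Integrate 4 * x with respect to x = 2*x^2 + C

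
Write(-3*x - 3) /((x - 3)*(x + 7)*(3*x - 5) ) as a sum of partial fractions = 9/(13*(3*x - 5)) + 9/(130*(x + 7)) - 3/(10*(x - 3))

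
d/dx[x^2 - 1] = 2*x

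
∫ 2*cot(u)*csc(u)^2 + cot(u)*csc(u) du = -1/tan(u)^2 - 1/sin(u) + C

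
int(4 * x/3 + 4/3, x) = 2*x^2/3 + 4*x/3 + C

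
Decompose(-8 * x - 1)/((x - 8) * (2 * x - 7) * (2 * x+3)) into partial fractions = 11/(95*(2*x + 3)) + 29/(45*(2*x - 7)) - 65/(171*(x - 8))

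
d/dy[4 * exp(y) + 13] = 4*exp(y)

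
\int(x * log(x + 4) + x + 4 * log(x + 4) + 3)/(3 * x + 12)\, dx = (x + 3)*log(x + 4)/3 + C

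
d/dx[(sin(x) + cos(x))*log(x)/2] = sqrt(2)*(x*log(x)*cos(x + pi/4) + sin(x + pi/4))/(2*x)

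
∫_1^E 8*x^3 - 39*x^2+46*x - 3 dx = (-3 + E)^2*(-E - 1 + 2*exp(2))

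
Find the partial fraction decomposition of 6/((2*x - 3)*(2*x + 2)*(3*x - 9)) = -4/(15*(2*x - 3)) + 1/(20*(x + 1)) + 1/(12*(x - 3))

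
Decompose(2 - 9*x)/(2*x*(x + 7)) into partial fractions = -65/(14*(x + 7)) + 1/(7*x)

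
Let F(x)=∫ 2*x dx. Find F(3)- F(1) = 8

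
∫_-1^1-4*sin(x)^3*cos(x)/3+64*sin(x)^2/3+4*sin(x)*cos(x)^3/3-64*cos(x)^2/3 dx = -64*sin(2)/3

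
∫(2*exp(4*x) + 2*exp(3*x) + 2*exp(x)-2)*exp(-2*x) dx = ((exp(x) + 1)*exp(x) - 1)^2*exp(-2*x) + C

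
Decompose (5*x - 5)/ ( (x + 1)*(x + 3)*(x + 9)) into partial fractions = -25/(24*(x + 9)) + 5/(3*(x + 3)) - 5/(8*(x + 1))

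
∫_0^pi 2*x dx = pi^2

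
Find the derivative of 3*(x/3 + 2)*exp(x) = x*exp(x) + 7*exp(x)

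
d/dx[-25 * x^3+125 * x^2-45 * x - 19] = -75*x^2 + 250*x - 45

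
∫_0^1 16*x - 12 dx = -4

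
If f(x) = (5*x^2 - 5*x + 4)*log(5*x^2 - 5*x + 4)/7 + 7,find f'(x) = 10*x*log(5*x^2 - 5*x + 4)/7 + 10*x/7 - 5*log(5*x^2 - 5*x + 4)/7 - 5/7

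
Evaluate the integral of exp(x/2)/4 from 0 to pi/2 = -1/2 + exp(pi/4)/2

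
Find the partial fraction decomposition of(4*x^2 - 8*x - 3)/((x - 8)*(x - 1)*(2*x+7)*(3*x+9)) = -592/(621*(2*x + 7)) + 19/(44*(x + 3)) + 1/(108*(x - 1)) + 9/(253*(x - 8))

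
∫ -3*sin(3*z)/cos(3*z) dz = log(2*cos(3*z)) + C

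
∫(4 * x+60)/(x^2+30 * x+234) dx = 2*log((x + 15)^2/9 + 1) + C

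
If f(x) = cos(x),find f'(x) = -sin(x)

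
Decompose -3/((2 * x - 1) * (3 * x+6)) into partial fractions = -2/(5*(2*x - 1)) + 1/(5*(x + 2))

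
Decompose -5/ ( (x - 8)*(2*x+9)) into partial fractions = 2/(5*(2*x + 9)) - 1/(5*(x - 8))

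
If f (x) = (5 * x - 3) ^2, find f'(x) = 50*x - 30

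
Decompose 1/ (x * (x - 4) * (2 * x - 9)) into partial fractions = 4/(9*(2*x - 9)) - 1/(4*(x - 4)) + 1/(36*x)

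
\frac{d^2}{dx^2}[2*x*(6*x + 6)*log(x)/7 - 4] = (24*x*log(x) + 36*x + 12)/(7*x)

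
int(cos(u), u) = sin(u) + C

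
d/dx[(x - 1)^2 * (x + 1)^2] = 4*x^3 - 4*x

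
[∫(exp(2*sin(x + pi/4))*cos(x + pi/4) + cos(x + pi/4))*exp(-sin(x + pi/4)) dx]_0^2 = -exp(sqrt(2)/2) - exp(-sin(pi/4 + 2)) + exp(-sqrt(2)/2) + exp(sin(pi/4 + 2))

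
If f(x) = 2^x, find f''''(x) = 2^x*log(2)^4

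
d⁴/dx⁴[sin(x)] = sin(x)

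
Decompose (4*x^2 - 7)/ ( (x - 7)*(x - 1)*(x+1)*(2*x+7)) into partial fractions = -16/(45*(2*x + 7)) - 3/(80*(x + 1)) + 1/(36*(x - 1)) + 3/(16*(x - 7))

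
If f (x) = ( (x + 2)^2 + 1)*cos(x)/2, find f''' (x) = x^2*sin(x)/2 + 2*x*sin(x) - 3*x*cos(x) - sin(x)/2 - 6*cos(x)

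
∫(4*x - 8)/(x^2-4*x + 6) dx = 2*log((x - 2)^2 + 2) + C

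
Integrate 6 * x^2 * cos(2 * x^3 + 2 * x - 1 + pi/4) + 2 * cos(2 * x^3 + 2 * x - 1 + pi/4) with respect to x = sin(2*x^3 + 2*x - 1 + pi/4) + C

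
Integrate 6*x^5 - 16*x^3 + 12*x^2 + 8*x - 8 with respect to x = x^6 - 4*x^4 + 4*x^3 + 4*x^2 - 8*x + C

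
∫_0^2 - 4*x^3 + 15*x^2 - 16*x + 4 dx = 0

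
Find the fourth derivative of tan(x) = 24*tan(x)^5 + 40*tan(x)^3 + 16*tan(x)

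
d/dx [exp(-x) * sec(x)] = (tan(x)*sec(x) - sec(x))*exp(-x)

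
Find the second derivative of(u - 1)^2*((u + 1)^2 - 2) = 12*u^2 - 8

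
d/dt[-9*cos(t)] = 9*sin(t)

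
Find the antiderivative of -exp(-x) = exp(-x) + C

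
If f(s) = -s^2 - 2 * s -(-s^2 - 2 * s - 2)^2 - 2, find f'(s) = -4*s^3 - 12*s^2 - 18*s - 10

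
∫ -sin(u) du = cos(u) + C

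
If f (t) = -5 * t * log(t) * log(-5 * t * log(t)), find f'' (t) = (-5*log(t)^2 - 5*log(t)*log(-t*log(t)) - 15*log(t) - 5*log(5)*log(t) - 5)/(t*log(t))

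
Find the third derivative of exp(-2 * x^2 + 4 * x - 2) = (-64*x^3 + 192*x^2 - 144*x + 16)*exp(-2*x^2 + 4*x - 2)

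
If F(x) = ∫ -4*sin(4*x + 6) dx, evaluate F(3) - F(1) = cos(18) - cos(10)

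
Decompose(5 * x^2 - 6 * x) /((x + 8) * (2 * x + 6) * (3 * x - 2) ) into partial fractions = -4/(143*(3*x - 2)) + 92/(65*(x + 8)) - 63/(110*(x + 3))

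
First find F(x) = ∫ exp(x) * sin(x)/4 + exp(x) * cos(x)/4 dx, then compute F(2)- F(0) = exp(2)*sin(2)/4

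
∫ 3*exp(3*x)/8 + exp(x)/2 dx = (exp(2*x) + 4)*exp(x)/8 + C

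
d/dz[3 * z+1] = 3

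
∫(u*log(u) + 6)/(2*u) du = (u + 6)*(log(u) - 1)/2 + C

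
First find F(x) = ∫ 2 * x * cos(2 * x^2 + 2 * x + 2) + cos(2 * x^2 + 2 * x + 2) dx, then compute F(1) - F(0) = -sin(2)/2 + sin(6)/2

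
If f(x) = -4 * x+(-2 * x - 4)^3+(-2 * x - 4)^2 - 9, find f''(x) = -48*x - 88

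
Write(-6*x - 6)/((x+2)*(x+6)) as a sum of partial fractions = -15/(2*(x + 6)) + 3/(2*(x + 2))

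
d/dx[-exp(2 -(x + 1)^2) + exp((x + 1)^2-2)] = (2*x*exp(2*x^2 + 4*x - 2) + 2*x + 2*exp(2*x^2 + 4*x - 2) + 2)*exp(-x^2 - 2*x + 1)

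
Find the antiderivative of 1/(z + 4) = log(z + 4) + C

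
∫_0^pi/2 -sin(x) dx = -1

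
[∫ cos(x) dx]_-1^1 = 2*sin(1)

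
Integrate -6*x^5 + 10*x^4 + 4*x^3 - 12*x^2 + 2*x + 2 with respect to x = -x^6 + 2*x^5 + x^4 - 4*x^3 + x^2 + 2*x + C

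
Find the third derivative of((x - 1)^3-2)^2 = 120*x^3 - 360*x^2 + 360*x - 144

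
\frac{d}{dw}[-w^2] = -2*w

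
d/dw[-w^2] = -2*w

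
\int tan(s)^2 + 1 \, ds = tan(s) + C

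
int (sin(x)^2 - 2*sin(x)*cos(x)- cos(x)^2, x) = sqrt(2)*cos(2*x + pi/4)/2 + C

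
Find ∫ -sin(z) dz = cos(z) + C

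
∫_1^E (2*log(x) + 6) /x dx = 7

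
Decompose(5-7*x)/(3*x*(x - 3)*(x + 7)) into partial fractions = 9/(35*(x + 7)) - 8/(45*(x - 3)) - 5/(63*x)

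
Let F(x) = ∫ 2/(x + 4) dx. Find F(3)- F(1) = -2*log(5) + 2*log(7)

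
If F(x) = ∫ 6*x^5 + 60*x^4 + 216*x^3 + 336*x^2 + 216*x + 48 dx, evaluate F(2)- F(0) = 2736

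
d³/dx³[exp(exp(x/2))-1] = exp(x/2 + exp(x/2))/8 + 3*exp(x + exp(x/2))/8 + exp(3*x/2 + exp(x/2))/8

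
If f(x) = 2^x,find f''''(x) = 2^x*log(2)^4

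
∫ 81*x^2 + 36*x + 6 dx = 27*x^3 + 18*x^2 + 6*x + C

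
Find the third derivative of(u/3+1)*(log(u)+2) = (6 - u)/(3*u^3)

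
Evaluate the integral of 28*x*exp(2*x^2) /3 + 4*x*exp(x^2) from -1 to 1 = 0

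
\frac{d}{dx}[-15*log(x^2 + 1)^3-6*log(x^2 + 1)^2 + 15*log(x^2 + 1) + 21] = (-90*x*log(x^2 + 1)^2 - 24*x*log(x^2 + 1) + 30*x)/(x^2 + 1)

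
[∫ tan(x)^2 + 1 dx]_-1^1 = 2*tan(1)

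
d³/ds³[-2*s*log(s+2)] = (2*s + 12)/(s^3 + 6*s^2 + 12*s + 8)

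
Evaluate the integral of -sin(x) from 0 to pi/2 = -1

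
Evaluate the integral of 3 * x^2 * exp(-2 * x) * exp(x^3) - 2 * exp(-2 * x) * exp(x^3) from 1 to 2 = -exp(-1) + exp(4)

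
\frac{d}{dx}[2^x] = 2^x*log(2)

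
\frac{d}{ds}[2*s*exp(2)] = 2*exp(2)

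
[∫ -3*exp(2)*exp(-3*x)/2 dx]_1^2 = -exp(-1)/2 + exp(-4)/2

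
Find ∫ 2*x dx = x^2 + C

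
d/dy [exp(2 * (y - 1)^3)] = 6*y^2*exp(2*y^3 - 6*y^2 + 6*y - 2) - 12*y*exp(2*y^3 - 6*y^2 + 6*y - 2) + 6*exp(2*y^3 - 6*y^2 + 6*y - 2)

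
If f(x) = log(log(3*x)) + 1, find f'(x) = 1/(x*log(x) + x*log(3))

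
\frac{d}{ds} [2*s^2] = 4*s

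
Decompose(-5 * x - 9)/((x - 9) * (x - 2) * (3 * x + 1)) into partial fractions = -33/(98*(3*x + 1)) + 19/(49*(x - 2)) - 27/(98*(x - 9))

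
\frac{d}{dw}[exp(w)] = exp(w)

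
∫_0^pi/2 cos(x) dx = 1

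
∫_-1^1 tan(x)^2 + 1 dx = 2*tan(1)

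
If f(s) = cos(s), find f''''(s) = cos(s)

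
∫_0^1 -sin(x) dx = -1 + cos(1)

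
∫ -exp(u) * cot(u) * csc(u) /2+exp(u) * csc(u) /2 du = exp(u)*csc(u)/2 + C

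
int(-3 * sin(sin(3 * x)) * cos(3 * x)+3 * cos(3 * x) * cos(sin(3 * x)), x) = sqrt(2)*sin(sin(3*x) + pi/4) + C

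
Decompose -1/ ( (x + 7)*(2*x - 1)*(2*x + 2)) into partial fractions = -2/(45*(2*x - 1)) - 1/(180*(x + 7)) + 1/(36*(x + 1))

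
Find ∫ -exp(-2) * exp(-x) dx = exp(-x - 2) + C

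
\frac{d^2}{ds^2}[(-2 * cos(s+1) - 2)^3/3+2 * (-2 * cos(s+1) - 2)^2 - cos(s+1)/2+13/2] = -11*cos(s + 1)/2 + 6*cos(3*s + 3)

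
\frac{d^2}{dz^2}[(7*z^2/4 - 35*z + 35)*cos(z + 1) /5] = -7*z^2*cos(z + 1)/20 - 7*z*sin(z + 1)/5 + 7*z*cos(z + 1) + 14*sin(z + 1) - 63*cos(z + 1)/10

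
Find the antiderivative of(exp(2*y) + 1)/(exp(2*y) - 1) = log(sinh(y)) + C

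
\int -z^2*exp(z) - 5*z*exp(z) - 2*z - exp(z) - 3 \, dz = -(exp(z) + 1)*(z^2 + 3*z - 2) + C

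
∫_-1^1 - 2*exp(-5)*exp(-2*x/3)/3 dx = -exp(-13/3) + exp(-17/3)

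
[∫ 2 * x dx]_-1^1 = 0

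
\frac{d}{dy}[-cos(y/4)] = sin(y/4)/4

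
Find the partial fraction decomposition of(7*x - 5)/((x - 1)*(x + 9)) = 34/(5*(x + 9)) + 1/(5*(x - 1))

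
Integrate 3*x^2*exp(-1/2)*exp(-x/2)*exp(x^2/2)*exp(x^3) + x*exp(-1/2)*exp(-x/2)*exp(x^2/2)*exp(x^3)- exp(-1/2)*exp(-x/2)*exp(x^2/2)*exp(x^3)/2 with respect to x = exp(x^3 + x^2/2 - x/2 - 1/2) + C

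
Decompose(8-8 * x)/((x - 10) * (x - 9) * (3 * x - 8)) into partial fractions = -60/(209*(3*x - 8)) + 64/(19*(x - 9)) - 36/(11*(x - 10))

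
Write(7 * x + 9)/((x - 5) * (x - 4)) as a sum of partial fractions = -37/(x - 4) + 44/(x - 5)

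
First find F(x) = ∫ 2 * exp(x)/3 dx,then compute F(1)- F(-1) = -2*exp(-1)/3 + 2*E/3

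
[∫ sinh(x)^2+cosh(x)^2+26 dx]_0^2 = sinh(4)/2 + 52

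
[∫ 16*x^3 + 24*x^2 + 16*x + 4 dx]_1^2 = 144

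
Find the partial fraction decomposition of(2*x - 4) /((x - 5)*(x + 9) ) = 11/(7*(x + 9)) + 3/(7*(x - 5))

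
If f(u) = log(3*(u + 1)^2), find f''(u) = -2/(u^2 + 2*u + 1)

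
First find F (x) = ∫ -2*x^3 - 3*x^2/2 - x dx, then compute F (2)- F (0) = -14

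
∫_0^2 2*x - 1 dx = 2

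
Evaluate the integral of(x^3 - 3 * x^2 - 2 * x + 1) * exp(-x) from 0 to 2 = -1 - 3*exp(-2)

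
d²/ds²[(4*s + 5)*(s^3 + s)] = 48*s^2 + 30*s + 8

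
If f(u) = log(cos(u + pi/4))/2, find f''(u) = -1/(1 - sin(2*u))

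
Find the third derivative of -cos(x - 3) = -sin(x - 3)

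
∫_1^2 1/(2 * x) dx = log(2)/2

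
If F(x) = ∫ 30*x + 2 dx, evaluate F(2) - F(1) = 47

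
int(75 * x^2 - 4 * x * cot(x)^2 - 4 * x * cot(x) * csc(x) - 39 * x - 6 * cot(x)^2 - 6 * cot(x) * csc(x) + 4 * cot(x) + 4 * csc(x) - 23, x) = (4*x + 6)*(cot(x) + csc(x)) + (5*x - 4)*(10*x^2 + x - 6)/2 + C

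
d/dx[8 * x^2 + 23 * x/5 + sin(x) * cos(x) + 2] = 16*x + cos(2*x) + 23/5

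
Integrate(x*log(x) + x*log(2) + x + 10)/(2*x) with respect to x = (x + 10)*log(2*x)/2 + C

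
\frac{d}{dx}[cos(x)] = -sin(x)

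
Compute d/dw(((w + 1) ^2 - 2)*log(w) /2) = (2*w^2*log(w) + w^2 + 2*w*log(w) + 2*w - 1)/(2*w)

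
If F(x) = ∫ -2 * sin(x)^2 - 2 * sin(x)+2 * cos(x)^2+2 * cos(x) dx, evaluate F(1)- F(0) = -4 + (cos(1) + sin(1) + 1)^2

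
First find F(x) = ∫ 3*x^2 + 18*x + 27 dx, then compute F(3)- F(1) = 152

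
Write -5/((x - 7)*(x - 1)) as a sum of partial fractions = 5/(6*(x - 1)) - 5/(6*(x - 7))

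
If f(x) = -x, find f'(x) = -1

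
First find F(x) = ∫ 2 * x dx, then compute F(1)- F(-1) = 0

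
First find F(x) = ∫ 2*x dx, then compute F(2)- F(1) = 3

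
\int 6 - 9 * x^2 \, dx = -3*x^3 + 6*x + C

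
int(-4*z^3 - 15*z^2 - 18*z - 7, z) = -z^4 - 5*z^3 - 9*z^2 - 7*z + C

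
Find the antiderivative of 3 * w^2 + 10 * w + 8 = w^3 + 5*w^2 + 8*w + C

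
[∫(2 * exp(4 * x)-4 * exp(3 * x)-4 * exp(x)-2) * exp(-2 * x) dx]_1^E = -(-2 - exp(-1) + E)^2 + (-2 - exp(-E) + exp(E))^2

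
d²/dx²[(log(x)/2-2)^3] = (-3*log(x)^2 + 30*log(x) - 72)/(8*x^2)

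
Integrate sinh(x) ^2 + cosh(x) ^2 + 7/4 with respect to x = 7*x/4 + sinh(2*x)/2 + C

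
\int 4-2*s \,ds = -s^2 + 4*s + C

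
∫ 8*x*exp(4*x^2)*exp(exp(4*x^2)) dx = exp(exp(4*x^2)) + C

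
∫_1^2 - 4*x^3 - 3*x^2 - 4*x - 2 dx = -30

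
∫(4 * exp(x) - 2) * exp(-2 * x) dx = (2 - exp(-x))^2 + C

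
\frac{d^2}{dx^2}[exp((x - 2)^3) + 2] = 9*x^4*exp(x^3 - 6*x^2 + 12*x - 8) - 72*x^3*exp(x^3 - 6*x^2 + 12*x - 8) + 216*x^2*exp(x^3 - 6*x^2 + 12*x - 8) - 282*x*exp(x^3 - 6*x^2 + 12*x - 8) + 132*exp(x^3 - 6*x^2 + 12*x - 8)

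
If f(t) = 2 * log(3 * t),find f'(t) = 2/t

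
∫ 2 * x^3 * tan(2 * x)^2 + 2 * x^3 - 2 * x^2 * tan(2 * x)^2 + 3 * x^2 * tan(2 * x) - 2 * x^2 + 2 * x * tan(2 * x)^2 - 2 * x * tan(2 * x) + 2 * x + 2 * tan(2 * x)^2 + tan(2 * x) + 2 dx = (x^3 - x^2 + x + 1)*tan(2*x) + C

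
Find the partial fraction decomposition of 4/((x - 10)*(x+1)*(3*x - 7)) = -18/(115*(3*x - 7)) + 2/(55*(x + 1)) + 4/(253*(x - 10))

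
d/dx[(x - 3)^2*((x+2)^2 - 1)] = 4*x^3 - 6*x^2 - 24*x + 18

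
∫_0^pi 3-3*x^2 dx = (-1 + pi)^2*(-pi - 2) + 2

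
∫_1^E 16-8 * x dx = 4 - 4*(-2 + E)^2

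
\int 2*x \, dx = x^2 + C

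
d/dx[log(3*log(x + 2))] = 1/(x*log(x + 2) + 2*log(x + 2))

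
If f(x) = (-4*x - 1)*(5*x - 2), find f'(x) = 3 - 40*x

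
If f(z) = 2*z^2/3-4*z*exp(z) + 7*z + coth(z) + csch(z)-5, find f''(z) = -4*z*exp(z) - 8*exp(z) + 4/3 + 1/sinh(z) + 2*cosh(z)/sinh(z)^3 + 2/sinh(z)^3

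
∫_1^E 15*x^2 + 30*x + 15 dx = -40 + 5*(1 + E)^3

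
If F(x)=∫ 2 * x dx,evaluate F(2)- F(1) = 3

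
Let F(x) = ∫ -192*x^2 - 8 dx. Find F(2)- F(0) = -528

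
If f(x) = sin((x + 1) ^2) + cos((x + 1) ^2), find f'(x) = -2*x*sin(x^2 + 2*x + 1) + 2*x*cos(x^2 + 2*x + 1) - 2*sin(x^2 + 2*x + 1) + 2*cos(x^2 + 2*x + 1)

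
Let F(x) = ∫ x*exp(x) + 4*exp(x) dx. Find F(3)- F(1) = -4*E + 6*exp(3)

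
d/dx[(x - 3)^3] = 3*x^2 - 18*x + 27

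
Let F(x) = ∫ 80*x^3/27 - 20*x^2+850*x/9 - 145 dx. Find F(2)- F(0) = -3850/27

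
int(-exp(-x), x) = exp(-x) + C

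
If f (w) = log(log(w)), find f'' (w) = (-log(w) - 1)/(w^2*log(w)^2)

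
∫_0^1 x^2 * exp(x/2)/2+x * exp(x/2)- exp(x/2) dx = -2 + exp(1/2)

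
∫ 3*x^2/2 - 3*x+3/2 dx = x^3/2 - 3*x^2/2 + 3*x/2 + C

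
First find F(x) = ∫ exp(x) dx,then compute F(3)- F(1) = -E + exp(3)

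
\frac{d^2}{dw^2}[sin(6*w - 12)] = -36*sin(6*w - 12)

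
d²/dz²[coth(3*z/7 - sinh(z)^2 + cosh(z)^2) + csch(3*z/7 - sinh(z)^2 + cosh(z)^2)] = 9*(cosh(3*z/7 + 1) + 1)^2/(49*sinh(3*z/7 + 1)^3)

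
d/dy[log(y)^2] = 2*log(y)/y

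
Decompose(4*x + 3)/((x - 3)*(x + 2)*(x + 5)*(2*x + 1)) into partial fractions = -8/(189*(2*x + 1)) + 17/(216*(x + 5)) - 1/(9*(x + 2)) + 3/(56*(x - 3))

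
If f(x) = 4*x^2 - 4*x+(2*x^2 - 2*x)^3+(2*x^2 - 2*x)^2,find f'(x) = 48*x^5 - 120*x^4 + 112*x^3 - 48*x^2 + 16*x - 4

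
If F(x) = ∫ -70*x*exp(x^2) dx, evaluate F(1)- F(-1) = 0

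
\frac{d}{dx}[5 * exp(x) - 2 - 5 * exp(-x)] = (5*exp(2*x) + 5)*exp(-x)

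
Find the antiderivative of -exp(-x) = exp(-x) + C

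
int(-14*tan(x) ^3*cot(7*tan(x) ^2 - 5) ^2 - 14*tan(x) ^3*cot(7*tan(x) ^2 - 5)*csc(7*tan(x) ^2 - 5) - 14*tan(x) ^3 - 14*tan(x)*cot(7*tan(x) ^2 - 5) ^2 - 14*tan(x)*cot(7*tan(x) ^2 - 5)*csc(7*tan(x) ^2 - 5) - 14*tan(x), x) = cot(7*tan(x)^2 - 5) + csc(7*tan(x)^2 - 5) + C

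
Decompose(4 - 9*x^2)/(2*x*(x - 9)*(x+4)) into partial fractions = -35/(26*(x + 4)) - 725/(234*(x - 9)) - 1/(18*x)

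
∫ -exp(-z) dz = exp(-z) + C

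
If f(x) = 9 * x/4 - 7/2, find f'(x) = 9/4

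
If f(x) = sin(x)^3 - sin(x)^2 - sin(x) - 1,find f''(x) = sin(x)/4 + 9*sin(3*x)/4 - 2*cos(2*x)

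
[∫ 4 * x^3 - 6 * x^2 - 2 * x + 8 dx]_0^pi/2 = -6 + (1 + pi/2)^2*((-2 + pi/2)^2 + 2)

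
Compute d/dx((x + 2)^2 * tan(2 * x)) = 2*x^2/cos(2*x)^2 + 2*x*tan(2*x) + 8*x/cos(2*x)^2 + 4*tan(2*x) + 8/cos(2*x)^2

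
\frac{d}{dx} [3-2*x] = -2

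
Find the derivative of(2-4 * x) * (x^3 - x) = -16*x^3 + 6*x^2 + 8*x - 2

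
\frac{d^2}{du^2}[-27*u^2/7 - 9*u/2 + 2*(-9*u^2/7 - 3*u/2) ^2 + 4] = 1944*u^2/49 + 324*u/7 + 9/7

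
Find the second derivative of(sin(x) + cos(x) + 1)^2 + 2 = -4*sin(2*x) - 2*sqrt(2)*sin(x + pi/4)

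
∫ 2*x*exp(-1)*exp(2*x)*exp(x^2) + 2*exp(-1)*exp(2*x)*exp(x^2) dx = exp((x + 1)^2 - 2) + C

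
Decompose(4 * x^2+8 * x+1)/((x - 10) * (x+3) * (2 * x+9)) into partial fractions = 184/(87*(2*x + 9)) - 1/(3*(x + 3)) + 37/(29*(x - 10))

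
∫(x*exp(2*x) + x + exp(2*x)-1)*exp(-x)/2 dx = x*sinh(x) + C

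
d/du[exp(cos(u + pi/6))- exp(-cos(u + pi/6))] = -(exp(sqrt(3)*cos(u))*exp(-sin(u)) + 1)*exp(-cos(u + pi/6))*sin(u + pi/6)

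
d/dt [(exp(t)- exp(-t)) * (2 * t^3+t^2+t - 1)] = (2*t^3*exp(2*t) + 2*t^3 + 7*t^2*exp(2*t) - 5*t^2 + 3*t*exp(2*t) - t - 2)*exp(-t)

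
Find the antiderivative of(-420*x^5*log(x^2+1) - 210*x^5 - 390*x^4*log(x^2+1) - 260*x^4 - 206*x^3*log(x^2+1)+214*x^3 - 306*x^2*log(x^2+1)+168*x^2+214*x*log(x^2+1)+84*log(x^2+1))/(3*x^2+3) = x*(-105*x^3 - 130*x^2 + 107*x + 84)*log(x^2 + 1)/3 + C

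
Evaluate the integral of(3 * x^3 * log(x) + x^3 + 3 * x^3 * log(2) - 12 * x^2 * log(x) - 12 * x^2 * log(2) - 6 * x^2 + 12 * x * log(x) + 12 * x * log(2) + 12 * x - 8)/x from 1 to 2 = log(2)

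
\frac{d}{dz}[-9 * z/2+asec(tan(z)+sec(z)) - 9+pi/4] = sqrt(2)*(9*sqrt(2)*tan(z)^2 - 9*sqrt(2)/cos(z)^2 - 2*sin(z)/(sqrt(sin(z)/(sin(z) + 1))*cos(z)^2) + 2/(sqrt(sin(z)/(sin(z) + 1))*cos(z)^2))/4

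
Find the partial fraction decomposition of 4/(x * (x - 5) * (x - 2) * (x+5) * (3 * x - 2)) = 81/(442*(3*x - 2)) + 2/(2975*(x + 5)) - 1/(42*(x - 2)) + 2/(975*(x - 5)) - 1/(25*x)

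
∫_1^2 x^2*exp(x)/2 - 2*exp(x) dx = -exp(2) + 3*E/2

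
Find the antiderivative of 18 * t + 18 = 9*t^2 + 18*t + C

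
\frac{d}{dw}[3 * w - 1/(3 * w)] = (9*w^2 + 1)/(3*w^2)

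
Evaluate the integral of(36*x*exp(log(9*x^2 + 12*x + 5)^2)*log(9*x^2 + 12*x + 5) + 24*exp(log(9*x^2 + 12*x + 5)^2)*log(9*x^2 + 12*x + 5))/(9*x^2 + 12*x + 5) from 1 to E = -exp(log(26)^2) + exp(log(1 + (-3*E - 2)^2)^2)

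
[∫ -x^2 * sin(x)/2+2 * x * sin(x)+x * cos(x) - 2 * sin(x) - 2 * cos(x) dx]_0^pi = -2 - (-2 + pi)^2/2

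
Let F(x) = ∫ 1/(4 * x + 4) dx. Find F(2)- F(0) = log(3)/4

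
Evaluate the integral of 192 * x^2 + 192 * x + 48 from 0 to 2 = 992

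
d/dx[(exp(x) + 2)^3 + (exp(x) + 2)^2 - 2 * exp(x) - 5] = 3*exp(3*x) + 14*exp(2*x) + 14*exp(x)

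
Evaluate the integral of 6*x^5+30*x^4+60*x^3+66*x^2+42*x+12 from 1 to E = -81 + (1 + (1 + E)^3)^2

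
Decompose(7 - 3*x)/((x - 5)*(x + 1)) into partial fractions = -5/(3*(x + 1)) - 4/(3*(x - 5))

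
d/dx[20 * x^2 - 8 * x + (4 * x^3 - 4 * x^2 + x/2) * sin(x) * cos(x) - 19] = 4*x^3*cos(2*x) + 6*x^2*sin(2*x) - 4*x^2*cos(2*x) - 4*x*sin(2*x) + x*cos(2*x)/2 + 40*x + sin(2*x)/4 - 8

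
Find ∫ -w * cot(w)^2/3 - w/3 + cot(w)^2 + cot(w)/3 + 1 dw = (w/3 - 1)*cot(w) + C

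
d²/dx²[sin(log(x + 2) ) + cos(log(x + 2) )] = -2*cos(log(x + 2))/(x^2 + 4*x + 4)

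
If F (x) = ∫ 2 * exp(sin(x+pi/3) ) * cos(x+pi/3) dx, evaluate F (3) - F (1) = -2*exp(sin(1 + pi/3)) + 2*exp(sin(pi/3 + 3))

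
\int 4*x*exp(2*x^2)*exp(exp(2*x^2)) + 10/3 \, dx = 10*x/3 + exp(exp(2*x^2)) + C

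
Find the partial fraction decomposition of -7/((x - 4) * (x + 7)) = 7/(11*(x + 7)) - 7/(11*(x - 4))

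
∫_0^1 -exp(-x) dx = -1 + exp(-1)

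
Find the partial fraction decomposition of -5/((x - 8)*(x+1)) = 5/(9*(x + 1)) - 5/(9*(x - 8))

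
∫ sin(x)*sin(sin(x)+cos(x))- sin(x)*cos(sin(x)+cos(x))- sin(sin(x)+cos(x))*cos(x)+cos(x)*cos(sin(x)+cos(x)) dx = sqrt(2)*sin(sqrt(2)*sin(x + pi/4) + pi/4) + C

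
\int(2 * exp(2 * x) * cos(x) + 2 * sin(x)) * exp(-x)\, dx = 2*sqrt(2)*sin(x + pi/4)*sinh(x) + C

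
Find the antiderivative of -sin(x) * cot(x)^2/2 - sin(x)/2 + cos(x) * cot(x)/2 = cos(x)/2 + C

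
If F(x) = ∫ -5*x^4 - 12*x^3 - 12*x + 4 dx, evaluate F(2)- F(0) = -96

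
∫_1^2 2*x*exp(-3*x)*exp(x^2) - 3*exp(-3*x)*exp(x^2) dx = 0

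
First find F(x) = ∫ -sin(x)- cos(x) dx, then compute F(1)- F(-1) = -2*sin(1)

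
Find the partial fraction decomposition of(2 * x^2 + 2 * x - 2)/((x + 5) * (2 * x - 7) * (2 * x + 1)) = 5/(72*(2*x + 1)) + 59/(136*(2*x - 7)) + 38/(153*(x + 5))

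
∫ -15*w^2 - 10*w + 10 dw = -5*w^3 - 5*w^2 + 10*w + C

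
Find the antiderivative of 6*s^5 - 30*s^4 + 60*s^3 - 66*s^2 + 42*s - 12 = s^6 - 6*s^5 + 15*s^4 - 22*s^3 + 21*s^2 - 12*s + C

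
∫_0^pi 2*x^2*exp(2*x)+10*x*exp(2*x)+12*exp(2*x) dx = -4 + (2 + pi)^2*exp(2*pi)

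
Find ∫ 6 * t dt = 3*t^2 + C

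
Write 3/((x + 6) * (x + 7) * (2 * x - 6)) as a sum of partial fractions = 3/(20*(x + 7)) - 1/(6*(x + 6)) + 1/(60*(x - 3))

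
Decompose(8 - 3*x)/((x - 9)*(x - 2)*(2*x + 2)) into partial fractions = 11/(60*(x + 1)) - 1/(21*(x - 2)) - 19/(140*(x - 9))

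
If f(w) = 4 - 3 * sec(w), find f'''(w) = 3*(1 - 6/cos(w)^2)*sin(w)/cos(w)^2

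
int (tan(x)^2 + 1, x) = tan(x) + C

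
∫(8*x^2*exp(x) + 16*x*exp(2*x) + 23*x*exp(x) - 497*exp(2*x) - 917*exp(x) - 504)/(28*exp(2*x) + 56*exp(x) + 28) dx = (8*x^2*exp(x) - 497*x*exp(x) - 504*x - 364*exp(x) - 448)/(28*(exp(x) + 1)) + C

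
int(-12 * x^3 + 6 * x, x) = -3*x^4 + 3*x^2 + C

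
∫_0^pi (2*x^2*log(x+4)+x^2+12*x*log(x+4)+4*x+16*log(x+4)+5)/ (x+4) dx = -5*log(4) + (1 + (2 + pi)^2)*log(pi + 4)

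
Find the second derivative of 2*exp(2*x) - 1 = 8*exp(2*x)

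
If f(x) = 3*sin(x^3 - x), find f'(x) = 3*(3*x^2 - 1)*cos(x*(x^2 - 1))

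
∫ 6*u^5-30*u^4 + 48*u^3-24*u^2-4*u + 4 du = u^6 - 6*u^5 + 12*u^4 - 8*u^3 - 2*u^2 + 4*u + C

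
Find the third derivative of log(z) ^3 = (6*log(z)^2 - 18*log(z) + 6)/z^3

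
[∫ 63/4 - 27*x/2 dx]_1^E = -3*(4 - 3*E)^2/4 - 9*E/4 + 3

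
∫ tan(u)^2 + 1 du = tan(u) + C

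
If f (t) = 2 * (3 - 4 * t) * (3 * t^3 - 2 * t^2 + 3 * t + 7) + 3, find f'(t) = -96*t^3 + 102*t^2 - 72*t - 38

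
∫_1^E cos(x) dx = -sin(1) + sin(E)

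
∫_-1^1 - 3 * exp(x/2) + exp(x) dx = -(-3 + exp(-1/2))^2 + (-3 + exp(1/2))^2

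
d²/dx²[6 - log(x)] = x^(-2)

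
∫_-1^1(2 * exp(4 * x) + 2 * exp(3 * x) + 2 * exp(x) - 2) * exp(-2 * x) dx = -(-E + exp(-1) + 1)^2 + (-exp(-1) + 1 + E)^2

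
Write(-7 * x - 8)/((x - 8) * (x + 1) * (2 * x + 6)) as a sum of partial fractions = 13/(44*(x + 3)) + 1/(36*(x + 1)) - 32/(99*(x - 8))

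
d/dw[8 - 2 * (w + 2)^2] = -4*w - 8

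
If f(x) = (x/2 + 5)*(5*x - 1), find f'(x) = 5*x + 49/2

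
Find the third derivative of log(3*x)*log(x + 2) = (2*x^3*log(x) + 2*x^3*log(x + 2) - 6*x^3 + 2*x^3*log(3) + 12*x^2*log(x + 2) - 18*x^2 + 24*x*log(x + 2) - 12*x + 16*log(x + 2))/(x^6 + 6*x^5 + 12*x^4 + 8*x^3)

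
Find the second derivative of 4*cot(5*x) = 200*cos(5*x)/sin(5*x)^3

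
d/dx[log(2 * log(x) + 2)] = 1/(x*log(x) + x)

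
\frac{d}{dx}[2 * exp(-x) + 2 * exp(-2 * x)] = (-2*exp(x) - 4)*exp(-2*x)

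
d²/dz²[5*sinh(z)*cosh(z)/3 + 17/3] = 10*sinh(2*z)/3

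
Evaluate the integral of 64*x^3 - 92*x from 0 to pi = -14*pi^2 - 16 + 4*(2 - 2*pi^2)^2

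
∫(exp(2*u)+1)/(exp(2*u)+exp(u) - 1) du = log(2*sinh(u) + 1) + C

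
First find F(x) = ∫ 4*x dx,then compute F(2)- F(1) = 6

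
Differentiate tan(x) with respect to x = cos(x)^(-2)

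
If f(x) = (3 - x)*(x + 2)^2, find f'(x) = -3*x^2 - 2*x + 8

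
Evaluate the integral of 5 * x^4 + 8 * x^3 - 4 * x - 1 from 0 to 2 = 54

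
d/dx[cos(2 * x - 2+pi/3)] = -2*sin(2*x - 2 + pi/3)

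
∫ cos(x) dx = sin(x) + C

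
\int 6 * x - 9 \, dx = 3*x^2 - 9*x + C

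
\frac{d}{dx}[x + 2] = 1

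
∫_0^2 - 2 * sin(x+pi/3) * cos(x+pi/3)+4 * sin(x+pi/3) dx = -9/4 + (-2 + cos(pi/3 + 2))^2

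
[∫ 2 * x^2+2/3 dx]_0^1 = 4/3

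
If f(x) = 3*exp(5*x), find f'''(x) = 375*exp(5*x)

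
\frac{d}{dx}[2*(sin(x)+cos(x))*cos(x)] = 2*sqrt(2)*cos(2*x + pi/4)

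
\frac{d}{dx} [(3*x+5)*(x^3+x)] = 12*x^3 + 15*x^2 + 6*x + 5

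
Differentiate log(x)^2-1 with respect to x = 2*log(x)/x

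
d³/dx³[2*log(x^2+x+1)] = (8*x^3 + 12*x^2 - 12*x - 8)/(x^6 + 3*x^5 + 6*x^4 + 7*x^3 + 6*x^2 + 3*x + 1)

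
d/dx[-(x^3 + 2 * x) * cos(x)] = x^3*sin(x) - 3*x^2*cos(x) + 2*x*sin(x) - 2*cos(x)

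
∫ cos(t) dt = sin(t) + C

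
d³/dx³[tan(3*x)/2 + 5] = 81*tan(3*x)^4 + 108*tan(3*x)^2 + 27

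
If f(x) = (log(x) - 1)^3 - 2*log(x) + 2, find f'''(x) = (6*log(x)^2 - 30*log(x) + 26)/x^3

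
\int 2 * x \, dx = x^2 + C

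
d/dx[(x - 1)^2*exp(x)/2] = x^2*exp(x)/2 - exp(x)/2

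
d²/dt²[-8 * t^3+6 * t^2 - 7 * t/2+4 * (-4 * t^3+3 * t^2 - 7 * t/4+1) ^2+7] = 1920*t^4 - 1920*t^3 + 1104*t^2 - 492*t + 169/2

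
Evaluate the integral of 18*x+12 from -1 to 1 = 24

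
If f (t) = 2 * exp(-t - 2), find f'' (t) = 2*exp(-t - 2)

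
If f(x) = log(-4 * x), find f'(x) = 1/x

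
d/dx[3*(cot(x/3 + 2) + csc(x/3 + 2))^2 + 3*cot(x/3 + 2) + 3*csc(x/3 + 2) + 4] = -(cos(x/3 + 2) + 1 + 2*cos(x/3 + 2)^2/sin(x/3 + 2) + 4*cos(x/3 + 2)/sin(x/3 + 2) + 2/sin(x/3 + 2))/sin(x/3 + 2)^2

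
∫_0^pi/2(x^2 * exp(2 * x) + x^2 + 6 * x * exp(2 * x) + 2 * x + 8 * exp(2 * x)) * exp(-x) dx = (pi/2 + 2)^2*(-exp(-pi/2) + exp(pi/2))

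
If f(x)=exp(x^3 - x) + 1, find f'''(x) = 27*x^6*exp(x^3 - x) - 27*x^4*exp(x^3 - x) + 54*x^3*exp(x^3 - x) + 9*x^2*exp(x^3 - x) - 18*x*exp(x^3 - x) + 5*exp(x^3 - x)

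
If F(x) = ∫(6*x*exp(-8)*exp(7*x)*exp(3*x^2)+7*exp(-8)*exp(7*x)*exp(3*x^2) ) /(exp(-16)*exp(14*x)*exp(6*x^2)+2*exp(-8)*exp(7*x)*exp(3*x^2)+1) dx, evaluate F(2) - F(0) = -exp(-8)/(exp(-8) + 1) + exp(18)/(1 + exp(18))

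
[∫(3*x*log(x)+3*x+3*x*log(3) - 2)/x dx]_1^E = -log(3) + (-2 + 3*E)*log(3*E)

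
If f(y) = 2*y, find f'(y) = 2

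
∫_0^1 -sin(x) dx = -1 + cos(1)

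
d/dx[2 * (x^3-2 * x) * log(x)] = 6*x^2*log(x) + 2*x^2 - 4*log(x) - 4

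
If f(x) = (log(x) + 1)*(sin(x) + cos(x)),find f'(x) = sqrt(2)*(x*log(x)*cos(x + pi/4) + x*cos(x + pi/4) + sin(x + pi/4))/x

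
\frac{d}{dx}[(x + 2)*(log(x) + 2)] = (x*log(x) + 3*x + 2)/x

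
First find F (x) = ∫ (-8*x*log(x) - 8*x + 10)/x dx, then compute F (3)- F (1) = -14*log(3)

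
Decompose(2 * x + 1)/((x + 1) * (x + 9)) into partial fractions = 17/(8*(x + 9)) - 1/(8*(x + 1))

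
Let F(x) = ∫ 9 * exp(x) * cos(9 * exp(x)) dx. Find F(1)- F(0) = sin(9*E) - sin(9)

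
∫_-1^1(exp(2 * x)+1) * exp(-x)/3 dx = -2*exp(-1)/3 + 2*E/3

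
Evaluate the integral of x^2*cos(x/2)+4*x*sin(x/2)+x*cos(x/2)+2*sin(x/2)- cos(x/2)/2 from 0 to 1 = 3*sin(1/2)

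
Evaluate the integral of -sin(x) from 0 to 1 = -1 + cos(1)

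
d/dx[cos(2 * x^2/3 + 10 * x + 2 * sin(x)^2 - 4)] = -4*x*sin(2*x^2/3 + 10*x - cos(2*x) - 3)/3 - 4*sin(x)*sin(2*x^2/3 + 10*x - cos(2*x) - 3)*cos(x) - 10*sin(2*x^2/3 + 10*x - cos(2*x) - 3)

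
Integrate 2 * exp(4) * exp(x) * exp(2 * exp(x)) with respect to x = exp(2*exp(x) + 4) + C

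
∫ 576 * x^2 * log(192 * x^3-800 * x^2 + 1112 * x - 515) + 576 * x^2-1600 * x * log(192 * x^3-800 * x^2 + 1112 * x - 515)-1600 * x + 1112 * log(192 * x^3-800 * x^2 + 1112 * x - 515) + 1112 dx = (192*x^3 - 800*x^2 + 1112*x - 515)*log(192*x^3 - 800*x^2 + 1112*x - 515) + C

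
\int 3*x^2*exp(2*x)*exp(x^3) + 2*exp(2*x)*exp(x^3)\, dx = exp(x*(x^2 + 2)) + C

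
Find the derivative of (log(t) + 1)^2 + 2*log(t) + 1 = (2*log(t) + 4)/t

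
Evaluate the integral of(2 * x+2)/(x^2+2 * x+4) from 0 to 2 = -log(4) + log(12)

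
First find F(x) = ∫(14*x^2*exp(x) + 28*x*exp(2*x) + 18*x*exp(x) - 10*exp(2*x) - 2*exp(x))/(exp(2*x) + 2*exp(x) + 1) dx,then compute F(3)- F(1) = -12*E/(1 + E) + 104*exp(3)/(1 + exp(3))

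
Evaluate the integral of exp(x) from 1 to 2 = -E + exp(2)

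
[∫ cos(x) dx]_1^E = -sin(1) + sin(E)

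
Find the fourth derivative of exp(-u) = exp(-u)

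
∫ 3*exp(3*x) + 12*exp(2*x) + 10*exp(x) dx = (exp(x) + 2)^3 - 2*exp(x) + C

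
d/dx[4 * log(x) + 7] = 4/x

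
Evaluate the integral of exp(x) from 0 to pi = -1 + exp(pi)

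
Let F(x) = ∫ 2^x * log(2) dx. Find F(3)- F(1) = 6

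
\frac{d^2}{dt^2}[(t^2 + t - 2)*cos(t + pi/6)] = -t^2*cos(t + pi/6) - 4*t*sin(t + pi/6) - t*cos(t + pi/6) - 2*sin(t + pi/6) + 4*cos(t + pi/6)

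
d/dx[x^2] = 2*x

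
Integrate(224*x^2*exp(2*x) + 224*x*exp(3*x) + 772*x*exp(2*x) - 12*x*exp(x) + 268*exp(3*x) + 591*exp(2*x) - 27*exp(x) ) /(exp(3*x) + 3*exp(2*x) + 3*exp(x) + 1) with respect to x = (7*(4*x + 5)^2*exp(2*x) - 3*(4*x + 5)*(exp(x) + 1)*exp(x) - 4*(exp(x) + 1)^2)/(exp(x) + 1)^2 + C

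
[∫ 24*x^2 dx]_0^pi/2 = pi^3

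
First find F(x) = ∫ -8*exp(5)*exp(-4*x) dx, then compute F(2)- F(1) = -2*E + 2*exp(-3)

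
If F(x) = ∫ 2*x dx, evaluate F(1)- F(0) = 1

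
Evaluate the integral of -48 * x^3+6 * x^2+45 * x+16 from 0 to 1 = 57/2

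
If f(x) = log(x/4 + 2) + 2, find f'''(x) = 2/(x^3 + 24*x^2 + 192*x + 512)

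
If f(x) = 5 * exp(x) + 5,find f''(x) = 5*exp(x)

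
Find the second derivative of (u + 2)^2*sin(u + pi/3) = -u^2*sin(u + pi/3) - 4*sqrt(2)*u*sin(u + pi/12) - 2*sin(u + pi/3) + 8*cos(u + pi/3)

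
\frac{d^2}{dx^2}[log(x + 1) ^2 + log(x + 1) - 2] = (1 - 2*log(x + 1))/(x^2 + 2*x + 1)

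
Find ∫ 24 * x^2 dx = 8*x^3 + C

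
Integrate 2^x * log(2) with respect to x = 2^x + C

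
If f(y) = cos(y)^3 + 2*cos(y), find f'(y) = (3*sin(y)^2 - 5)*sin(y)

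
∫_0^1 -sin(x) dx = -1 + cos(1)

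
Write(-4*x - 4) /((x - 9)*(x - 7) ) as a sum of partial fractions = 16/(x - 7) - 20/(x - 9)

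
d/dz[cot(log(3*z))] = -1/(z*sin(log(z) + log(3))^2)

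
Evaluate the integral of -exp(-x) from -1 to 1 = -E + exp(-1)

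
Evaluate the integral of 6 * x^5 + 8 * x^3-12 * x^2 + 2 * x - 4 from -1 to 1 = -16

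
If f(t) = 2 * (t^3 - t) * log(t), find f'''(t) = (12*t^2*log(t) + 22*t^2 + 2)/t^2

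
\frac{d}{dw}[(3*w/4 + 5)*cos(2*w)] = -3*w*sin(2*w)/2 - 10*sin(2*w) + 3*cos(2*w)/4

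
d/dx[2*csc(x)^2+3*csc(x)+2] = -(3 + 4/sin(x))*cos(x)/sin(x)^2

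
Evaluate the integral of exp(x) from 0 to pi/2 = -1 + exp(pi/2)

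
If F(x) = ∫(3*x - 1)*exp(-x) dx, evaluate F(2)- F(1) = -8*exp(-2) + 5*exp(-1)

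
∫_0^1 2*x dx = 1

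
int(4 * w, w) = 2*w^2 + C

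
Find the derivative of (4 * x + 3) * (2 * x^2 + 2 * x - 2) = 24*x^2 + 28*x - 2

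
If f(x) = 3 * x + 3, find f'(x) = 3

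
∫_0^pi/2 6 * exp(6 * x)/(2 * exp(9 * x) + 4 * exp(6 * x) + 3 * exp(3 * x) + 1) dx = -log(5/4) + log(exp(3*pi)/(1 + exp(3*pi/2))^2 + 1)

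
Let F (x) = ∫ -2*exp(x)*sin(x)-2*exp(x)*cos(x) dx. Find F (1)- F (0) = -2*E*sin(1)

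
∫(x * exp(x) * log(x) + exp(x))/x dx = exp(x)*log(x) + C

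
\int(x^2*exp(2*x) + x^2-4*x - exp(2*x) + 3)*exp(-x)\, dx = 2*(x - 1)^2*sinh(x) + C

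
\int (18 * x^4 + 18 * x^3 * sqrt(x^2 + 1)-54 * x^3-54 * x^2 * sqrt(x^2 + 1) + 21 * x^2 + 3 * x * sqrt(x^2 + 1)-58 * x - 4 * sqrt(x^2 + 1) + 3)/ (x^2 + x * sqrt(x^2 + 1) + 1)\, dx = 6*x^3 - 27*x^2 + 3*x - 4*log(x + sqrt(x^2 + 1)) + C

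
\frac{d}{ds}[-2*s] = -2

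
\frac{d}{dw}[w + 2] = 1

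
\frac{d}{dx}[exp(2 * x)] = 2*exp(2*x)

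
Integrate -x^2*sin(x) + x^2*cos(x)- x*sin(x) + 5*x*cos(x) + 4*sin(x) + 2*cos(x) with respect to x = sqrt(2)*(x^2 + 3*x - 1)*sin(x + pi/4) + C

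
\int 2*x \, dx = x^2 + C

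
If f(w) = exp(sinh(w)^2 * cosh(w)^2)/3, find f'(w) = exp(cosh(2*w)/2 - 1/2)*exp((cosh(2*w) - 1)^2/4)*sinh(4*w)/6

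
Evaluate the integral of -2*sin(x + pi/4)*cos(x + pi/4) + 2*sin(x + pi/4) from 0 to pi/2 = -(-1 + sqrt(2)/2)^2 + (-1 - sqrt(2)/2)^2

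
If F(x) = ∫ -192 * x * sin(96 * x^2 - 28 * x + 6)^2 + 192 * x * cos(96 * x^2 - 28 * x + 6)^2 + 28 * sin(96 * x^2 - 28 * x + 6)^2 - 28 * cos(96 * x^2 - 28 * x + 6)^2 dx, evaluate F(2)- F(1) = -sin(148)/2 + sin(668)/2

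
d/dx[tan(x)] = cos(x)^(-2)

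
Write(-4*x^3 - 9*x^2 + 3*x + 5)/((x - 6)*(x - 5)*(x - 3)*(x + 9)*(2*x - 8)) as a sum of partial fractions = 433/(13104*(x + 9)) + 175/(144*(x - 3)) - 383/(52*(x - 4)) + 705/(56*(x - 5)) - 233/(36*(x - 6))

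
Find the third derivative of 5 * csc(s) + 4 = 5*(1 - 6/sin(s)^2)*cos(s)/sin(s)^2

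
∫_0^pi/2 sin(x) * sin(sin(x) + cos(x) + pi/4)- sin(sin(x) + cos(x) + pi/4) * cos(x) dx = 0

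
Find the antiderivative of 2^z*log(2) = 2^z + C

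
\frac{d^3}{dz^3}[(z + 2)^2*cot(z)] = -6*z^2*cot(z)^4 - 8*z^2*cot(z)^2 - 2*z^2 - 24*z*cot(z)^4 + 12*z*cot(z)^3 - 32*z*cot(z)^2 + 12*z*cot(z) - 8*z - 24*cot(z)^4 + 24*cot(z)^3 - 38*cot(z)^2 + 24*cot(z) - 14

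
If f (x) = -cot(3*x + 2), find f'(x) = 3/sin(3*x + 2)^2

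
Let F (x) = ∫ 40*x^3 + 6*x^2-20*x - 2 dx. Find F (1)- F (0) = 0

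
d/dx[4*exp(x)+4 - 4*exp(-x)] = (4*exp(2*x) + 4)*exp(-x)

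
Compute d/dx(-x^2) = -2*x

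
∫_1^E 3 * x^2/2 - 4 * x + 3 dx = -3/2 + E*((-2 + E)^2 + 2)/2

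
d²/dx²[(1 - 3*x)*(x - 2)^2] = 26 - 18*x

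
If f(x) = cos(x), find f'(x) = -sin(x)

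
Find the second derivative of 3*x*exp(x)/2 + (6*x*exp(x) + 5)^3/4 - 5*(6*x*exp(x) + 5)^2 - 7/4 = 486*x^3*exp(3*x) + 972*x^2*exp(3*x) - 180*x^2*exp(2*x) + 324*x*exp(3*x) - 360*x*exp(2*x) - 186*x*exp(x) - 90*exp(2*x) - 372*exp(x)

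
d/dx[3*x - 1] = 3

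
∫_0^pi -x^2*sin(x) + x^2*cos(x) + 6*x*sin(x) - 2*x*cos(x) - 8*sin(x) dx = -4 - (-2 + pi)^2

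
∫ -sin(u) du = cos(u) + C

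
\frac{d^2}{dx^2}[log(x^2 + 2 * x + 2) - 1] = (-2*x^2 - 4*x)/(x^4 + 4*x^3 + 8*x^2 + 8*x + 4)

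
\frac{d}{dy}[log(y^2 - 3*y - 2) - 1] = (2*y - 3)/(y^2 - 3*y - 2)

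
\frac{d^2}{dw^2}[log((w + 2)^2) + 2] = -2/(w^2 + 4*w + 4)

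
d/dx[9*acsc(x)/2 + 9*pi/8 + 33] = -9/(2*x^2*sqrt(1 - 1/x^2))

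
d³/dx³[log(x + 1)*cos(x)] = (x^3*log(x + 1)*sin(x) + 3*x^2*log(x + 1)*sin(x) - 3*x^2*cos(x) + 3*x*log(x + 1)*sin(x) + 3*x*sin(x) - 6*x*cos(x) + log(x + 1)*sin(x) + 3*sin(x) - cos(x))/(x^3 + 3*x^2 + 3*x + 1)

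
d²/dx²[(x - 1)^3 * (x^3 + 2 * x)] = 30*x^4 - 60*x^3 + 60*x^2 - 42*x + 12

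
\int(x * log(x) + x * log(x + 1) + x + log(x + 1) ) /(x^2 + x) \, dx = (log(x) + 1)*log(x + 1) + C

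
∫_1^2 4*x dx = 6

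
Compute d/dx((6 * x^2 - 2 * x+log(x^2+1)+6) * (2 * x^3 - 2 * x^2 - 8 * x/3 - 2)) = (180*x^6 - 192*x^5 + 18*x^4*log(x^2 + 1) + 192*x^4 - 12*x^3*log(x^2 + 1) - 316*x^3 + 10*x^2*log(x^2 + 1) - 52*x^2 - 12*x*log(x^2 + 1) - 124*x - 8*log(x^2 + 1) - 36)/(3*x^2 + 3)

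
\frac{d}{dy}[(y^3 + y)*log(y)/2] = 3*y^2*log(y)/2 + y^2/2 + log(y)/2 + 1/2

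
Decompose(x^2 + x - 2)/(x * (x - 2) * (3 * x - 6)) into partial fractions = 1/(2*(x - 2)) + 2/(3*(x - 2)^2) - 1/(6*x)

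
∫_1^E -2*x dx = 1 - exp(2)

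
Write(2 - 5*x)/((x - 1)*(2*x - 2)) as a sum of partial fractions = -5/(2*(x - 1)) - 3/(2*(x - 1)^2)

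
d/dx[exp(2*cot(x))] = -2*exp(2/tan(x))/sin(x)^2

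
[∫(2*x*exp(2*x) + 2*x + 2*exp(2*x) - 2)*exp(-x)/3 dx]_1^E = -2*E/3 + 2*exp(-1)/3 + 2*E*(-exp(-E) + exp(E))/3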